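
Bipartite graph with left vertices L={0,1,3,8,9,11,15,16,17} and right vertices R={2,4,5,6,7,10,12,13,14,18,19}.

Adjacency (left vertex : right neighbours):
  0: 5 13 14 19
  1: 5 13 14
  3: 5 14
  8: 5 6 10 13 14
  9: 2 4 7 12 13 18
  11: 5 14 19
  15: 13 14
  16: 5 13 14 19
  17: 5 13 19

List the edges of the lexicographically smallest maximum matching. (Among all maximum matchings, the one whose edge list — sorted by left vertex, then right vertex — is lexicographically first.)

Lex-smallest maximum matching: {(0,5), (1,13), (3,14), (8,6), (9,2), (11,19)}

|M| = 6 (so the lex-smallest maximum matching has 6 edges)
process left vertices in ascending order; for each, take the smallest-labelled available neighbour that still permits 6 edges overall, or leave it unmatched if none does
lex-smallest matching: {0-5, 1-13, 3-14, 8-6, 9-2, 11-19}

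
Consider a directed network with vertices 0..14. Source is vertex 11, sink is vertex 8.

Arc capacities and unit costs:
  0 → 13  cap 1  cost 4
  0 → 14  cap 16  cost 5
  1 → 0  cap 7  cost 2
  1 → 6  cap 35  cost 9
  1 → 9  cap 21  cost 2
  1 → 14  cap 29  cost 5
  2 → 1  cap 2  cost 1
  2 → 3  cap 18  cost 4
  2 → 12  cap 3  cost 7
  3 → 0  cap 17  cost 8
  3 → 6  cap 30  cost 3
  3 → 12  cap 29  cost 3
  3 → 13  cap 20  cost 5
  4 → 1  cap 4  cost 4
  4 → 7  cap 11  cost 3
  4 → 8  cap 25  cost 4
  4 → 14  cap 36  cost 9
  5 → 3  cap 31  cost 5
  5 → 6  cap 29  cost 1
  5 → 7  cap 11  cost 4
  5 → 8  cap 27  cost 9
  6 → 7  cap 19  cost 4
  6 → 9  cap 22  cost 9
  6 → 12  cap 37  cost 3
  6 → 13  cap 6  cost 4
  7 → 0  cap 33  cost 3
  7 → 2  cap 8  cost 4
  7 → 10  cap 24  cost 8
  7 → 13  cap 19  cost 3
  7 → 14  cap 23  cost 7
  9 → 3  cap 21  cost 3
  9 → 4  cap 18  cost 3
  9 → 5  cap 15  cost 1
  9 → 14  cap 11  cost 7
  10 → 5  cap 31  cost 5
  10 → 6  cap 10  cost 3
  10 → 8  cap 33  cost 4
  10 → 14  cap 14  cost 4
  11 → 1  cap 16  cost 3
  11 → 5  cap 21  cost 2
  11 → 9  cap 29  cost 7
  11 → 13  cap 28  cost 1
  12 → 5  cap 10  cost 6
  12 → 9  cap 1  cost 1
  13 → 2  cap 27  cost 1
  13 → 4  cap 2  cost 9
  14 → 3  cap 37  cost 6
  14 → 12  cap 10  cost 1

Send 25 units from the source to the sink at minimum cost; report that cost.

Minimum cost for 25 units: 279

shortest-cost path #1: 11→5→8 push 21 @ unit cost 11 (adds 231)
shortest-cost path #2: 11→1→9→4→8 push 4 @ unit cost 12 (adds 48)
total cost = 279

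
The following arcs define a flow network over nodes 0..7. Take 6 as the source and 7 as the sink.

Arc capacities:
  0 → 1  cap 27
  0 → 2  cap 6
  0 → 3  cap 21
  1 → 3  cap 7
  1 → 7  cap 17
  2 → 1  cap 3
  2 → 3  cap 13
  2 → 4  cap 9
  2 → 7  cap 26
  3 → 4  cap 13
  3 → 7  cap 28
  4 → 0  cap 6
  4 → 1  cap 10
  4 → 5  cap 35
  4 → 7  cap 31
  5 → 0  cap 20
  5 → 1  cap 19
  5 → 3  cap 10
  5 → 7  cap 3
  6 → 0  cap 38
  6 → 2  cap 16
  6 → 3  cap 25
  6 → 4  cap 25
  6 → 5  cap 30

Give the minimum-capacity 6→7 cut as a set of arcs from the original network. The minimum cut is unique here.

Min-cut arcs: {(0,2), (1,7), (3,7), (4,7), (5,7), (6,2)} (total capacity 101)

augment #1: 6→2→7 push 16
augment #2: 6→3→7 push 25
augment #3: 6→4→7 push 25
augment #4: 6→5→7 push 3
augment #5: 6→0→1→7 push 17
augment #6: 6→0→2→7 push 6
augment #7: 6→0→3→7 push 3
augment #8: 6→0→3→4→7 push 6
max flow = 101; residual-reachable set from 6 gives S-side
cut edges (S→T): {(0,2), (1,7), (3,7), (4,7), (5,7), (6,2)} total cap 101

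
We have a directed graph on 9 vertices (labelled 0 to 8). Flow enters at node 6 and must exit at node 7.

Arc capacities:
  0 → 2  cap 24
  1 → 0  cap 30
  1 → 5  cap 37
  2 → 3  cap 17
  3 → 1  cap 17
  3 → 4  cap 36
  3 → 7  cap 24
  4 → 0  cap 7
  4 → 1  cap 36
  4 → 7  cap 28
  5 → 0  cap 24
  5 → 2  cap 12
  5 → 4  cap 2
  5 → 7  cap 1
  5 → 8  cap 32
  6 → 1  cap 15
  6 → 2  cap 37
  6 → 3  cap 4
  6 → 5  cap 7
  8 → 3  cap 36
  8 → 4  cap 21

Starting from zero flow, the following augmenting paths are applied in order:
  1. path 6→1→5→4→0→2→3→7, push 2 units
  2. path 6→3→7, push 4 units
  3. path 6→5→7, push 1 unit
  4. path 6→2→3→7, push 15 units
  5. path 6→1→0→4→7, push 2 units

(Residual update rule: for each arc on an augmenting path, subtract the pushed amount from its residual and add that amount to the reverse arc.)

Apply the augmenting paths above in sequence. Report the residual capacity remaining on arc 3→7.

after path 1 (6→1→5→4→0→2→3→7, push 2): res(3,7)=22
after path 2 (6→3→7, push 4): res(3,7)=18
after path 3 (6→5→7, push 1): res(3,7)=18
after path 4 (6→2→3→7, push 15): res(3,7)=3
after path 5 (6→1→0→4→7, push 2): res(3,7)=3

Residual capacity of (3,7): 3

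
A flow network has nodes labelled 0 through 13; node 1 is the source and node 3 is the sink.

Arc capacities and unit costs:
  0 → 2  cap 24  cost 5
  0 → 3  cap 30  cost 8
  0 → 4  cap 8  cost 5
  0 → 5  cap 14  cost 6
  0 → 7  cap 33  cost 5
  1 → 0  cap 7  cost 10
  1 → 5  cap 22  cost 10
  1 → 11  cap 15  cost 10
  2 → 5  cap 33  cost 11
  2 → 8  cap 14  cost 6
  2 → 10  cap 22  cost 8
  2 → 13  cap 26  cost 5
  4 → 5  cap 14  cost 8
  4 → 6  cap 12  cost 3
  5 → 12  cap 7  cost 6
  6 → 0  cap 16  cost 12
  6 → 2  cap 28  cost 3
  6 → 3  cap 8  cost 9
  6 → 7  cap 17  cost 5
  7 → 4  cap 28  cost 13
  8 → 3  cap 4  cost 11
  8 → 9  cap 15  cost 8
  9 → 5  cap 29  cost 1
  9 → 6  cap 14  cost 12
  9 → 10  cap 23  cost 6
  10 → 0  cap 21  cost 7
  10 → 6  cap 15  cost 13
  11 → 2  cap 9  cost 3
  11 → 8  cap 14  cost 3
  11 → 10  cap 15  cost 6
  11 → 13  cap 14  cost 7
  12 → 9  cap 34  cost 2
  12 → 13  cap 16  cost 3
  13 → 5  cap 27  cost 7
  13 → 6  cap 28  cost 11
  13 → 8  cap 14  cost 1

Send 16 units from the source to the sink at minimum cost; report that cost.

shortest-cost path #1: 1→0→3 push 7 @ unit cost 18 (adds 126)
shortest-cost path #2: 1→11→8→3 push 4 @ unit cost 24 (adds 96)
shortest-cost path #3: 1→11→10→0→3 push 5 @ unit cost 31 (adds 155)
total cost = 377

Minimum cost for 16 units: 377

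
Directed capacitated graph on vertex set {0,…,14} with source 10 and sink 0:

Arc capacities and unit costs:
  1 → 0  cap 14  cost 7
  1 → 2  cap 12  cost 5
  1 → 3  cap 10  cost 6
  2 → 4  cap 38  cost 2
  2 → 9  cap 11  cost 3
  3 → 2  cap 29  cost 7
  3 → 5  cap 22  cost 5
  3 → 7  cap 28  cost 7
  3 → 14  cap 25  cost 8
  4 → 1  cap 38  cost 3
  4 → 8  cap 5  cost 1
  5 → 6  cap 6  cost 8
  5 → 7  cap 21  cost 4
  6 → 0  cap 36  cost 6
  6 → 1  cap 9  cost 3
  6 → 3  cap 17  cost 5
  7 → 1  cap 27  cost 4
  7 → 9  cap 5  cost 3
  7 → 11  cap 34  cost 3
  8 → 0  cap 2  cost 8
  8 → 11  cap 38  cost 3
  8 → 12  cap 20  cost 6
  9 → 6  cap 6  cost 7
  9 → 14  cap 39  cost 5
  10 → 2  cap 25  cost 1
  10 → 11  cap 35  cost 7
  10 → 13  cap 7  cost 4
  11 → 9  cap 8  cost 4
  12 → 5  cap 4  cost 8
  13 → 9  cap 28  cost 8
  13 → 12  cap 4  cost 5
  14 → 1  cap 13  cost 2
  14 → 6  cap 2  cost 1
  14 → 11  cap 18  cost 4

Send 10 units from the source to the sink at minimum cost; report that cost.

shortest-cost path #1: 10→2→4→8→0 push 2 @ unit cost 12 (adds 24)
shortest-cost path #2: 10→2→4→1→0 push 8 @ unit cost 13 (adds 104)
total cost = 128

Minimum cost for 10 units: 128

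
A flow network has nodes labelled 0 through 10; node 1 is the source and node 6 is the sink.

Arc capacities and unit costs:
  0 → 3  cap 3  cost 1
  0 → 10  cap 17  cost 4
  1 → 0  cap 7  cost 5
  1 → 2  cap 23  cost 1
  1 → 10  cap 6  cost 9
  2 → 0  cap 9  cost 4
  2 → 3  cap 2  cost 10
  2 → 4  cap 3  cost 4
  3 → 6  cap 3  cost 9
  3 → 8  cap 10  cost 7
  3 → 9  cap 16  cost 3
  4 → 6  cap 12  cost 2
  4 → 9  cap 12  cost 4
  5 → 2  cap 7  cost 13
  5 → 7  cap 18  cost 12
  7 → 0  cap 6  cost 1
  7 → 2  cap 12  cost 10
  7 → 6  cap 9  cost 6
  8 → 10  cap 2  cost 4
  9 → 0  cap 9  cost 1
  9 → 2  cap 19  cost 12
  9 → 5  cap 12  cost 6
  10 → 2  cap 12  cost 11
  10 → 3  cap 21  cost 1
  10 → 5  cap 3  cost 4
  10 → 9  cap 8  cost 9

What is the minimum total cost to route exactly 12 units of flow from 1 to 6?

Minimum cost for 12 units: 270

shortest-cost path #1: 1→2→4→6 push 3 @ unit cost 7 (adds 21)
shortest-cost path #2: 1→0→3→6 push 3 @ unit cost 15 (adds 45)
shortest-cost path #3: 1→10→5→7→6 push 3 @ unit cost 31 (adds 93)
shortest-cost path #4: 1→10→3→9→5→7→6 push 3 @ unit cost 37 (adds 111)
total cost = 270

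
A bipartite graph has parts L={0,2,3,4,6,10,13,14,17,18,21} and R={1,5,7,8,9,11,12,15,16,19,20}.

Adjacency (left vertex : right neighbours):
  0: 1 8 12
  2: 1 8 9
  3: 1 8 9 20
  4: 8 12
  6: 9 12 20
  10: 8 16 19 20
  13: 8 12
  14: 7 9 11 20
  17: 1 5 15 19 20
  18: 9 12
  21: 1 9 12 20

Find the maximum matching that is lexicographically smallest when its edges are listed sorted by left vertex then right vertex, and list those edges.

|M| = 8 (so the lex-smallest maximum matching has 8 edges)
process left vertices in ascending order; for each, take the smallest-labelled available neighbour that still permits 8 edges overall, or leave it unmatched if none does
lex-smallest matching: {0-1, 2-8, 3-9, 4-12, 6-20, 10-16, 14-7, 17-5}

Lex-smallest maximum matching: {(0,1), (2,8), (3,9), (4,12), (6,20), (10,16), (14,7), (17,5)}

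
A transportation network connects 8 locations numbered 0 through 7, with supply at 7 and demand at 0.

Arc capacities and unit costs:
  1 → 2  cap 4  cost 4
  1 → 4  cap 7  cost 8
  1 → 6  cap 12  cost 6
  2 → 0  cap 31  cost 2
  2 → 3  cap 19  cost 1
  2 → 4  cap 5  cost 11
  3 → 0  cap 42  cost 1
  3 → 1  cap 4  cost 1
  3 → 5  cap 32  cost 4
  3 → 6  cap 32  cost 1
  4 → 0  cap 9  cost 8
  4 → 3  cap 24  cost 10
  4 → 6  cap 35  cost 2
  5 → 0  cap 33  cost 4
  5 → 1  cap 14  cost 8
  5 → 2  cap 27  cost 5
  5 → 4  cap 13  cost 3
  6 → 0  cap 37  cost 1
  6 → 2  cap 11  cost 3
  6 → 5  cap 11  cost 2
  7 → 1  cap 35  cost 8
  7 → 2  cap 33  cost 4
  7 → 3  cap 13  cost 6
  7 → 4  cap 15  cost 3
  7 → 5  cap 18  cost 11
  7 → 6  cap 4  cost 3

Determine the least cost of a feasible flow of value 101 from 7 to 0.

shortest-cost path #1: 7→6→0 push 4 @ unit cost 4 (adds 16)
shortest-cost path #2: 7→2→0 push 31 @ unit cost 6 (adds 186)
shortest-cost path #3: 7→2→3→0 push 2 @ unit cost 6 (adds 12)
shortest-cost path #4: 7→4→6→0 push 15 @ unit cost 6 (adds 90)
shortest-cost path #5: 7→3→0 push 13 @ unit cost 7 (adds 91)
shortest-cost path #6: 7→1→2→3→0 push 4 @ unit cost 14 (adds 56)
shortest-cost path #7: 7→5→0 push 18 @ unit cost 15 (adds 270)
shortest-cost path #8: 7→1→6→0 push 12 @ unit cost 15 (adds 180)
shortest-cost path #9: 7→1→4→6→0 push 2 @ unit cost 19 (adds 38)
total cost = 939

Minimum cost for 101 units: 939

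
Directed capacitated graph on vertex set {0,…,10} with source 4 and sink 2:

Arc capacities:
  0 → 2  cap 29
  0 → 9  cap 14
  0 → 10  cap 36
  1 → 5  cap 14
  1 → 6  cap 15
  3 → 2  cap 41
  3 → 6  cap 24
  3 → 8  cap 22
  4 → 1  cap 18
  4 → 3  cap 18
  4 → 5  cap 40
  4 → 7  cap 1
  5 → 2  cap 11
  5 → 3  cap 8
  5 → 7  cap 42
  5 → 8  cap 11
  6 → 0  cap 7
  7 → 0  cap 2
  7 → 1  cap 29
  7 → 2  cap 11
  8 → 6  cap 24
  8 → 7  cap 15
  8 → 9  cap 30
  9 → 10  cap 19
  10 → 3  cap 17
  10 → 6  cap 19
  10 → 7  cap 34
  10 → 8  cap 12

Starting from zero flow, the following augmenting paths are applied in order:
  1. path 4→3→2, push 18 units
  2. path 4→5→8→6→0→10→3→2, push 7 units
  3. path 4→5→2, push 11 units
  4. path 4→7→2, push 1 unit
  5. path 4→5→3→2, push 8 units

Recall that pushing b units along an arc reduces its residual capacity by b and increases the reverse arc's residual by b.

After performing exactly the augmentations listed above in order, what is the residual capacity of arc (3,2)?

Residual capacity of (3,2): 8

after path 1 (4→3→2, push 18): res(3,2)=23
after path 2 (4→5→8→6→0→10→3→2, push 7): res(3,2)=16
after path 3 (4→5→2, push 11): res(3,2)=16
after path 4 (4→7→2, push 1): res(3,2)=16
after path 5 (4→5→3→2, push 8): res(3,2)=8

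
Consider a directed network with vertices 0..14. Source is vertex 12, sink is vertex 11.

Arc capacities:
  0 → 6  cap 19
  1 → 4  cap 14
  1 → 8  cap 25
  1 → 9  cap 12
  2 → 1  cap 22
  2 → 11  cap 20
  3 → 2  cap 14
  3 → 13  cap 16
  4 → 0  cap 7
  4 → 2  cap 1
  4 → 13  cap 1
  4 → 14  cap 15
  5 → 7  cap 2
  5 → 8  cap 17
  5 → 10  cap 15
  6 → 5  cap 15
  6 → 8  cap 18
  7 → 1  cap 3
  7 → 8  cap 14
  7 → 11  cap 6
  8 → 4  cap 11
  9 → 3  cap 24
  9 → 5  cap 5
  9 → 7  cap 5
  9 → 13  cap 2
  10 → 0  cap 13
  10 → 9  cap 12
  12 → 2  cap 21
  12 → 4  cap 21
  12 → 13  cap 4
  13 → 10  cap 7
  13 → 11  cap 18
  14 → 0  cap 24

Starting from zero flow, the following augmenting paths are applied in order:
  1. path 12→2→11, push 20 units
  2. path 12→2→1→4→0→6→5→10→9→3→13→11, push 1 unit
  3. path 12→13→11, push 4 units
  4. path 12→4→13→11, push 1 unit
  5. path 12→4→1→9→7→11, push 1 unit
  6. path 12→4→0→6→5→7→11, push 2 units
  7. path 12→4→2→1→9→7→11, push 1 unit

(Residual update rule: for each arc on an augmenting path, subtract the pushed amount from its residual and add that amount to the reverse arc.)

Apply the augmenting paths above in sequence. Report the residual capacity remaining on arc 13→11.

Residual capacity of (13,11): 12

after path 1 (12→2→11, push 20): res(13,11)=18
after path 2 (12→2→1→4→0→6→5→10→9→3→13→11, push 1): res(13,11)=17
after path 3 (12→13→11, push 4): res(13,11)=13
after path 4 (12→4→13→11, push 1): res(13,11)=12
after path 5 (12→4→1→9→7→11, push 1): res(13,11)=12
after path 6 (12→4→0→6→5→7→11, push 2): res(13,11)=12
after path 7 (12→4→2→1→9→7→11, push 1): res(13,11)=12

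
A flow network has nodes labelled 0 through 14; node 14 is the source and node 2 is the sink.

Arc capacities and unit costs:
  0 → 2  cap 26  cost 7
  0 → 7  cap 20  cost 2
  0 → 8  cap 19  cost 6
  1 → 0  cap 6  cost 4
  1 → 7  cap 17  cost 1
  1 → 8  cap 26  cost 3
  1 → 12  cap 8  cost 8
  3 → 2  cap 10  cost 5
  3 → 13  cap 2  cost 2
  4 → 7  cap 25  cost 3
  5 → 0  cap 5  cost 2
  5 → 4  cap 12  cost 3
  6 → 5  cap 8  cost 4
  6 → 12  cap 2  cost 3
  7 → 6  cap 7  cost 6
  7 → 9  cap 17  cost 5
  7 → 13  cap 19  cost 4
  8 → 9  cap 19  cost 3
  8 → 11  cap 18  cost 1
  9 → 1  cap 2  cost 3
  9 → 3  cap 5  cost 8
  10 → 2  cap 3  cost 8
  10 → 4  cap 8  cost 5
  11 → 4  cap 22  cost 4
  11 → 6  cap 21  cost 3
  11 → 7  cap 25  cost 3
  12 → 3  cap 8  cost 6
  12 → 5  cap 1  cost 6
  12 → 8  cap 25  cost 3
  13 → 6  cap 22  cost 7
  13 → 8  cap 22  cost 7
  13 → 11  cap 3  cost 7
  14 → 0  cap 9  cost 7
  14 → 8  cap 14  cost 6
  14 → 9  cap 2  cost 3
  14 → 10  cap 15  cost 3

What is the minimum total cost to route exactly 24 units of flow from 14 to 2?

Minimum cost for 24 units: 418

shortest-cost path #1: 14→10→2 push 3 @ unit cost 11 (adds 33)
shortest-cost path #2: 14→0→2 push 9 @ unit cost 14 (adds 126)
shortest-cost path #3: 14→9→3→2 push 2 @ unit cost 16 (adds 32)
shortest-cost path #4: 14→8→9→3→2 push 3 @ unit cost 22 (adds 66)
shortest-cost path #5: 14→8→9→1→0→2 push 2 @ unit cost 23 (adds 46)
shortest-cost path #6: 14→8→11→6→5→0→2 push 5 @ unit cost 23 (adds 115)
total cost = 418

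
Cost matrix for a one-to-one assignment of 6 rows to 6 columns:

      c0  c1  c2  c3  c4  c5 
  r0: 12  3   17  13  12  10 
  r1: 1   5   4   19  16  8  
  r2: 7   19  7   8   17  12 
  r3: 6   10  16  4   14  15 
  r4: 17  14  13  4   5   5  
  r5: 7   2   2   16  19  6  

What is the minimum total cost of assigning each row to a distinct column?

optimal assignment: row0→col1 (cost 3), row1→col0 (cost 1), row2→col2 (cost 7), row3→col3 (cost 4), row4→col4 (cost 5), row5→col5 (cost 6)
total = 3 + 1 + 7 + 4 + 5 + 6 = 26

Minimum assignment cost: 26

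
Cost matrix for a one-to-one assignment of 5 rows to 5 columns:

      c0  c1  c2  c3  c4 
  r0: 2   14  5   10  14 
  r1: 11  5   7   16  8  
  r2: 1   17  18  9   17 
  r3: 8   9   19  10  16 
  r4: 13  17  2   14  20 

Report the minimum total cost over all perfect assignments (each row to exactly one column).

Minimum assignment cost: 30

one of 2 optimal assignments: row0→col0 (cost 2), row1→col4 (cost 8), row2→col3 (cost 9), row3→col1 (cost 9), row4→col2 (cost 2)
total = 2 + 8 + 9 + 9 + 2 = 30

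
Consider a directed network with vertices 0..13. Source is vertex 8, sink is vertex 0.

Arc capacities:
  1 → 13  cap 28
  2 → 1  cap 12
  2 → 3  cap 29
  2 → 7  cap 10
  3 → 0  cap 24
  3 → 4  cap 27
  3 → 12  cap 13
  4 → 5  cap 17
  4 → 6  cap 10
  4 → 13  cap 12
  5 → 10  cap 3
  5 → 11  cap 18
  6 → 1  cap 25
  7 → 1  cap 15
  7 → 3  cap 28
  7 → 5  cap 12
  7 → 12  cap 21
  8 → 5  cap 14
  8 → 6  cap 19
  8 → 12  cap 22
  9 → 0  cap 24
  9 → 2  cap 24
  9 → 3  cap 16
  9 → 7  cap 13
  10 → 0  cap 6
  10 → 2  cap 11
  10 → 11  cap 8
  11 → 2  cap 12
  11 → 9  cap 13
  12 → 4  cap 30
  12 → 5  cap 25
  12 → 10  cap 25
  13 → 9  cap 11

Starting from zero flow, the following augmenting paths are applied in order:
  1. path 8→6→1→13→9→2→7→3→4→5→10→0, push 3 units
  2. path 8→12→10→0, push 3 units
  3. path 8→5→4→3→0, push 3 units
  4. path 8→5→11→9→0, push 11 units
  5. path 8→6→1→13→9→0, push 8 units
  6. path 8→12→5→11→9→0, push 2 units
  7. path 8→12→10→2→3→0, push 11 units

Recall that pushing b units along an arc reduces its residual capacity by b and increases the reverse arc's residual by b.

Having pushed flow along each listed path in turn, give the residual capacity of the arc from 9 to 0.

Residual capacity of (9,0): 3

after path 1 (8→6→1→13→9→2→7→3→4→5→10→0, push 3): res(9,0)=24
after path 2 (8→12→10→0, push 3): res(9,0)=24
after path 3 (8→5→4→3→0, push 3): res(9,0)=24
after path 4 (8→5→11→9→0, push 11): res(9,0)=13
after path 5 (8→6→1→13→9→0, push 8): res(9,0)=5
after path 6 (8→12→5→11→9→0, push 2): res(9,0)=3
after path 7 (8→12→10→2→3→0, push 11): res(9,0)=3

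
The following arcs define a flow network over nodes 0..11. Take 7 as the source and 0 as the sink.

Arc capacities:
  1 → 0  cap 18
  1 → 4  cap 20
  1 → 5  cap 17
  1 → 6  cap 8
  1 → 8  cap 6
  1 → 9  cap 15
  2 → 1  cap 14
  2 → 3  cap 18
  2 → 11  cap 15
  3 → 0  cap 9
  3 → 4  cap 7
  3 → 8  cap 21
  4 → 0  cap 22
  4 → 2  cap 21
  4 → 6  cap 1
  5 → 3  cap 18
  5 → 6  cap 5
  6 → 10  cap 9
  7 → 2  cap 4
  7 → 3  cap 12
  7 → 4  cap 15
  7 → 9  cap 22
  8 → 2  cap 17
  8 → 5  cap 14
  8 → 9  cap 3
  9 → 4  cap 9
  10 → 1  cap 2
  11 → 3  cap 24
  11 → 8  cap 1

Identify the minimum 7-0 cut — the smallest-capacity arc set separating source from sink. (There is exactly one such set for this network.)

Min-cut arcs: {(7,2), (7,3), (7,4), (9,4)} (total capacity 40)

augment #1: 7→3→0 push 9
augment #2: 7→4→0 push 15
augment #3: 7→2→1→0 push 4
augment #4: 7→3→4→0 push 3
augment #5: 7→9→4→0 push 4
augment #6: 7→9→4→2→1→0 push 5
max flow = 40; residual-reachable set from 7 gives S-side
cut edges (S→T): {(7,2), (7,3), (7,4), (9,4)} total cap 40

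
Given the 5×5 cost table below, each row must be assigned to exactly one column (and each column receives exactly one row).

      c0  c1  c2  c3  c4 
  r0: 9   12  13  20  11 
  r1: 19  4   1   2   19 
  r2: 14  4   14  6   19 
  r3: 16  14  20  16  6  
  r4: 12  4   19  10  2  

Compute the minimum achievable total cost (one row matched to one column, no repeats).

optimal assignment: row0→col0 (cost 9), row1→col2 (cost 1), row2→col3 (cost 6), row3→col4 (cost 6), row4→col1 (cost 4)
total = 9 + 1 + 6 + 6 + 4 = 26

Minimum assignment cost: 26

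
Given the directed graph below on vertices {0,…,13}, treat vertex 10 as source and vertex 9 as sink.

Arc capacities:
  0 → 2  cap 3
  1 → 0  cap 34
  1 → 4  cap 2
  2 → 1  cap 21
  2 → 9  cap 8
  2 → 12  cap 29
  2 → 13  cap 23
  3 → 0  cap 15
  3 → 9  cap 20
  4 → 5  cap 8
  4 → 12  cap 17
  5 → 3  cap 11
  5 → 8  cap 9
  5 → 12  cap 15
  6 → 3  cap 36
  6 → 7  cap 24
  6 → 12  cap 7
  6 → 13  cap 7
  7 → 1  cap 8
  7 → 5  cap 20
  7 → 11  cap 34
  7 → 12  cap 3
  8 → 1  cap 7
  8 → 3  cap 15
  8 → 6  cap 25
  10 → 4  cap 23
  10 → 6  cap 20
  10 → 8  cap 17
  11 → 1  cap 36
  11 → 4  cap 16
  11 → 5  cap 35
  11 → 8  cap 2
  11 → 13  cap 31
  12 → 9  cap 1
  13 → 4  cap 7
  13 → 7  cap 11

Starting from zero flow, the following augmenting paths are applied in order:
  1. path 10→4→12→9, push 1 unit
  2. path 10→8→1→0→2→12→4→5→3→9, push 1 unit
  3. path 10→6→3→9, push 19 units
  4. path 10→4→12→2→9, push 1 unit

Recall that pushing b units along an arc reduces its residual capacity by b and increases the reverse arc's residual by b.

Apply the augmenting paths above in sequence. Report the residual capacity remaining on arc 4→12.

Residual capacity of (4,12): 16

after path 1 (10→4→12→9, push 1): res(4,12)=16
after path 2 (10→8→1→0→2→12→4→5→3→9, push 1): res(4,12)=17
after path 3 (10→6→3→9, push 19): res(4,12)=17
after path 4 (10→4→12→2→9, push 1): res(4,12)=16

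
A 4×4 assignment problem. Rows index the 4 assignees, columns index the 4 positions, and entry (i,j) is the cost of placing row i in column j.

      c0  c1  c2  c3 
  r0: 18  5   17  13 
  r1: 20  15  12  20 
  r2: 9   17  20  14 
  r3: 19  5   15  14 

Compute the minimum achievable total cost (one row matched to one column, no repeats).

Minimum assignment cost: 39

optimal assignment: row0→col3 (cost 13), row1→col2 (cost 12), row2→col0 (cost 9), row3→col1 (cost 5)
total = 13 + 12 + 9 + 5 = 39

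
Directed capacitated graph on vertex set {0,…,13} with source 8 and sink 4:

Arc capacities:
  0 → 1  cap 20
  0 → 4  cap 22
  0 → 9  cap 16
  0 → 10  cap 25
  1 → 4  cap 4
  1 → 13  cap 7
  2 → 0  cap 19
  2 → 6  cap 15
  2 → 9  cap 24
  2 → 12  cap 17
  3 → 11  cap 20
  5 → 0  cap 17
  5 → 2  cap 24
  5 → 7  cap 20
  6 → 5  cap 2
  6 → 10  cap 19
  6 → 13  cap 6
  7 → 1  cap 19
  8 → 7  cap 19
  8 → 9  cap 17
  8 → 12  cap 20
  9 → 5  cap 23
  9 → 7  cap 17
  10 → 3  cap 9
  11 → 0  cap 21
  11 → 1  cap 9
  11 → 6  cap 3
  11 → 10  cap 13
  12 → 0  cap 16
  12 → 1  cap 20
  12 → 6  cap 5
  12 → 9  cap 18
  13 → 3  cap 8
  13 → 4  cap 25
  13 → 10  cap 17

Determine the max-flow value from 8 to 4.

Maximum flow value: 39

augment #1: 8→7→1→4 bottleneck 4, total now 4
augment #2: 8→12→0→4 bottleneck 16, total now 20
augment #3: 8→7→1→13→4 bottleneck 7, total now 27
augment #4: 8→9→5→0→4 bottleneck 6, total now 33
augment #5: 8→12→6→13→4 bottleneck 4, total now 37
augment #6: 8→9→5→2→6→13→4 bottleneck 2, total now 39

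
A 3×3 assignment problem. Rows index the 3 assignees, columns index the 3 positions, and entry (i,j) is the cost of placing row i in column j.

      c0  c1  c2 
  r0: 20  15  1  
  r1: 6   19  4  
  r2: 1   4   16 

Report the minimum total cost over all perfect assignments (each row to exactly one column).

Minimum assignment cost: 11

optimal assignment: row0→col2 (cost 1), row1→col0 (cost 6), row2→col1 (cost 4)
total = 1 + 6 + 4 = 11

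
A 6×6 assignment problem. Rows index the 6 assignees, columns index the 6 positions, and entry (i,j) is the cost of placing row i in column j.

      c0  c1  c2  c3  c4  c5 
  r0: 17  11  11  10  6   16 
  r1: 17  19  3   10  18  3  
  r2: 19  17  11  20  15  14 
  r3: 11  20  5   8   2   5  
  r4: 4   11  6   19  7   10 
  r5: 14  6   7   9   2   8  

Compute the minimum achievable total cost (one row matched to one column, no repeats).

optimal assignment: row0→col3 (cost 10), row1→col5 (cost 3), row2→col2 (cost 11), row3→col4 (cost 2), row4→col0 (cost 4), row5→col1 (cost 6)
total = 10 + 3 + 11 + 2 + 4 + 6 = 36

Minimum assignment cost: 36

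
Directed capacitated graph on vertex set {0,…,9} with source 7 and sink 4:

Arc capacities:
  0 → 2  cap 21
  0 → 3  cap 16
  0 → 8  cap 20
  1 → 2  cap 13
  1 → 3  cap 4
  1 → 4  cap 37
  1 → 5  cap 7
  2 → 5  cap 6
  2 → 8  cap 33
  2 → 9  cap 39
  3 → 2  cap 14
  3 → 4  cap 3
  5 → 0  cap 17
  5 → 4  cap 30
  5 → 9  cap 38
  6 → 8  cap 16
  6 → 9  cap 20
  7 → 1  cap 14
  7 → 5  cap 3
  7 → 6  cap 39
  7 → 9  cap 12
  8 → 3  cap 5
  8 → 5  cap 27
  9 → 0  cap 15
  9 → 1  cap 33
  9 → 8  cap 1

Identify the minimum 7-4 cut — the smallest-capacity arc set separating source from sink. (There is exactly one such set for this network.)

Min-cut arcs: {(6,8), (6,9), (7,1), (7,5), (7,9)} (total capacity 65)

augment #1: 7→1→4 push 14
augment #2: 7→5→4 push 3
augment #3: 7→9→1→4 push 12
augment #4: 7→6→8→3→4 push 3
augment #5: 7→6→8→5→4 push 13
augment #6: 7→6→9→1→4 push 11
augment #7: 7→6→9→1→5→4 push 7
augment #8: 7→6→9→8→5→4 push 1
augment #9: 7→6→9→0→2→5→4 push 1
max flow = 65; residual-reachable set from 7 gives S-side
cut edges (S→T): {(6,8), (6,9), (7,1), (7,5), (7,9)} total cap 65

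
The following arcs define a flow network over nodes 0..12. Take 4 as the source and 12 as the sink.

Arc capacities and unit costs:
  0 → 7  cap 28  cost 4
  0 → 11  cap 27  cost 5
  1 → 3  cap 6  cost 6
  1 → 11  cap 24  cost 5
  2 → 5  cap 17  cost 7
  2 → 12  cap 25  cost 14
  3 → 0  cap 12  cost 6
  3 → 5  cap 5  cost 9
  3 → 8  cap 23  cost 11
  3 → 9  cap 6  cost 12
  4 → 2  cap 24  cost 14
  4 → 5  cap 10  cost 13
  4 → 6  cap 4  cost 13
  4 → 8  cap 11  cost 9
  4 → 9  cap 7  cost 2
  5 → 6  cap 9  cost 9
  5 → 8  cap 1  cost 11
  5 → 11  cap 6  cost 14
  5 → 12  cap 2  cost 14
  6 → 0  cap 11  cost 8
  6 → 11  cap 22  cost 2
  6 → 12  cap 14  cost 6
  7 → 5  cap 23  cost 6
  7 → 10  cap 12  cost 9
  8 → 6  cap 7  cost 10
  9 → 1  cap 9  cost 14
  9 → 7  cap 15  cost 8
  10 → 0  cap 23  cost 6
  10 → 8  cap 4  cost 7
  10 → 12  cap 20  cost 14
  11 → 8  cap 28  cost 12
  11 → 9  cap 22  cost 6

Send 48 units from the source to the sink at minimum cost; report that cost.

shortest-cost path #1: 4→6→12 push 4 @ unit cost 19 (adds 76)
shortest-cost path #2: 4→8→6→12 push 7 @ unit cost 25 (adds 175)
shortest-cost path #3: 4→5→12 push 2 @ unit cost 27 (adds 54)
shortest-cost path #4: 4→5→6→12 push 3 @ unit cost 28 (adds 84)
shortest-cost path #5: 4→2→12 push 24 @ unit cost 28 (adds 672)
shortest-cost path #6: 4→9→7→10→12 push 7 @ unit cost 33 (adds 231)
shortest-cost path #7: 4→5→6→0→7→10→12 push 1 @ unit cost 57 (adds 57)
total cost = 1349

Minimum cost for 48 units: 1349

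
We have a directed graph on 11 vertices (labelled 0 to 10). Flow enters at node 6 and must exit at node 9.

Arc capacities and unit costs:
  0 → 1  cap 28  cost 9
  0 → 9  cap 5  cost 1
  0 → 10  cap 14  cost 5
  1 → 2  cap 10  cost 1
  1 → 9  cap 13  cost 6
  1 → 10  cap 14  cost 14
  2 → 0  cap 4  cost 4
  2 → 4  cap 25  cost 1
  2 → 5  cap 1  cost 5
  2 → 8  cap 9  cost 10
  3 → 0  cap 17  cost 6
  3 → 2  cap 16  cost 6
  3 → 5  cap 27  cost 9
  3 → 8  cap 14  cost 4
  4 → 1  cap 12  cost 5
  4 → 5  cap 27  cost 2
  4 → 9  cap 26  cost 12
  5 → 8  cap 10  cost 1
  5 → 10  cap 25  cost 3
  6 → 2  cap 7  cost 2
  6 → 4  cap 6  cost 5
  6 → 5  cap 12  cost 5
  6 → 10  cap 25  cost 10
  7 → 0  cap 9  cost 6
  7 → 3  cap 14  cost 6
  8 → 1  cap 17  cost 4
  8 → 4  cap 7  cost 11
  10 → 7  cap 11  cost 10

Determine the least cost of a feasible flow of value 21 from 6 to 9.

Minimum cost for 21 units: 298

shortest-cost path #1: 6→2→0→9 push 4 @ unit cost 7 (adds 28)
shortest-cost path #2: 6→2→4→1→9 push 3 @ unit cost 14 (adds 42)
shortest-cost path #3: 6→4→1→9 push 6 @ unit cost 16 (adds 96)
shortest-cost path #4: 6→5→8→1→9 push 4 @ unit cost 16 (adds 64)
shortest-cost path #5: 6→5→8→1→4→9 push 4 @ unit cost 17 (adds 68)
total cost = 298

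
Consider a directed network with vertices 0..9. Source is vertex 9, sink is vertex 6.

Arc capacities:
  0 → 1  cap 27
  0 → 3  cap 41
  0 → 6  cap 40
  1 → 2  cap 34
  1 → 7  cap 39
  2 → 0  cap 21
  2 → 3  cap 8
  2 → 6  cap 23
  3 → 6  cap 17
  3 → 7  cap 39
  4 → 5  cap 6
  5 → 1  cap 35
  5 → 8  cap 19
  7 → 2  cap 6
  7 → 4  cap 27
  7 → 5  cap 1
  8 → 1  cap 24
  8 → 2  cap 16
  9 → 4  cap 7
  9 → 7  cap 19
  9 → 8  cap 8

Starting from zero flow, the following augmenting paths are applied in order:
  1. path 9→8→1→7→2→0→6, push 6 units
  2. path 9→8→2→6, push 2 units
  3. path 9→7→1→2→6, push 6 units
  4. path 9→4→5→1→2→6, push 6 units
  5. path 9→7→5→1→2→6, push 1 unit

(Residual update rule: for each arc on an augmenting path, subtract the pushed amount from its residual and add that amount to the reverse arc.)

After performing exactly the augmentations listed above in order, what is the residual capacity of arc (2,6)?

Residual capacity of (2,6): 8

after path 1 (9→8→1→7→2→0→6, push 6): res(2,6)=23
after path 2 (9→8→2→6, push 2): res(2,6)=21
after path 3 (9→7→1→2→6, push 6): res(2,6)=15
after path 4 (9→4→5→1→2→6, push 6): res(2,6)=9
after path 5 (9→7→5→1→2→6, push 1): res(2,6)=8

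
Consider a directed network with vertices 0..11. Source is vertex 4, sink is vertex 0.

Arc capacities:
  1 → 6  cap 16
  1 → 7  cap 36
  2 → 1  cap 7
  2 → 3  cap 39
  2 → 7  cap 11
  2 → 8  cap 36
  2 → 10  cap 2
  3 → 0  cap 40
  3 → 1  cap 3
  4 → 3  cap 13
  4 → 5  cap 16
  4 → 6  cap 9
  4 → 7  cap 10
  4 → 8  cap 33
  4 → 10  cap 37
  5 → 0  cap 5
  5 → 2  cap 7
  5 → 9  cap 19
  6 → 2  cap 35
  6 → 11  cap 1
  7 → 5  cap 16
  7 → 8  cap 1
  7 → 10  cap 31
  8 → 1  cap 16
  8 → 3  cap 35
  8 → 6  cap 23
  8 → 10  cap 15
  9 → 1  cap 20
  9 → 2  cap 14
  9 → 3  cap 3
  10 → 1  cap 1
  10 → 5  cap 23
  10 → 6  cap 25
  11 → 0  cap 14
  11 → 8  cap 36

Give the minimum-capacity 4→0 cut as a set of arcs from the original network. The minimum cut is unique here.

augment #1: 4→3→0 push 13
augment #2: 4→5→0 push 5
augment #3: 4→6→11→0 push 1
augment #4: 4→8→3→0 push 27
max flow = 46; residual-reachable set from 4 gives S-side
cut edges (S→T): {(3,0), (5,0), (6,11)} total cap 46

Min-cut arcs: {(3,0), (5,0), (6,11)} (total capacity 46)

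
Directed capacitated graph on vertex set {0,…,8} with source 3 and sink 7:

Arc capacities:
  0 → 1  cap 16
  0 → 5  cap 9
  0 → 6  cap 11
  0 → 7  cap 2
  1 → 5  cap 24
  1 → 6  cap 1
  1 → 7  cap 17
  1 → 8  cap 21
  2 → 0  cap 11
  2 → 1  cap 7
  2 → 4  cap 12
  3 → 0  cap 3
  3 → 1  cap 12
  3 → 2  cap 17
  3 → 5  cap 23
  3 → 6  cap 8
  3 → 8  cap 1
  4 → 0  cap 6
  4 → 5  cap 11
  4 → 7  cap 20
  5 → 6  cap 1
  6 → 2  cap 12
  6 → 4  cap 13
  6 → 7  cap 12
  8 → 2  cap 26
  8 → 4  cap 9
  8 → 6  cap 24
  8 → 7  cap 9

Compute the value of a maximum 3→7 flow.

Maximum flow value: 42

augment #1: 3→0→7 bottleneck 2, total now 2
augment #2: 3→1→7 bottleneck 12, total now 14
augment #3: 3→6→7 bottleneck 8, total now 22
augment #4: 3→8→7 bottleneck 1, total now 23
augment #5: 3→0→1→7 bottleneck 1, total now 24
augment #6: 3→2→1→7 bottleneck 4, total now 28
augment #7: 3→2→4→7 bottleneck 12, total now 40
augment #8: 3→5→6→7 bottleneck 1, total now 41
augment #9: 3→2→0→6→7 bottleneck 1, total now 42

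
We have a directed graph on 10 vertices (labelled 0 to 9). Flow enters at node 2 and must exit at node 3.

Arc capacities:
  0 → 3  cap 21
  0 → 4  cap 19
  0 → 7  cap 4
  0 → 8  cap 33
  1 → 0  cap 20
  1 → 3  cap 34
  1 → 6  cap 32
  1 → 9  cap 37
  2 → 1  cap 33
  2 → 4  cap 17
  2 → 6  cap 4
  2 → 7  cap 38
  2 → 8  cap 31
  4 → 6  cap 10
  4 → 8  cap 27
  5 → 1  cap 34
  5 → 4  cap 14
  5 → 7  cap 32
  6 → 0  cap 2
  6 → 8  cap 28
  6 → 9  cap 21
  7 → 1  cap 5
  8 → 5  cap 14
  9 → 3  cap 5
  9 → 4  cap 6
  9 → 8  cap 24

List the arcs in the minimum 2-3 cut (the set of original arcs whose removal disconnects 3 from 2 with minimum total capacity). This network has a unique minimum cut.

augment #1: 2→1→3 push 33
augment #2: 2→6→0→3 push 2
augment #3: 2→6→9→3 push 2
augment #4: 2→7→1→3 push 1
augment #5: 2→4→6→9→3 push 3
augment #6: 2→7→1→0→3 push 4
augment #7: 2→8→5→1→0→3 push 14
max flow = 59; residual-reachable set from 2 gives S-side
cut edges (S→T): {(2,1), (6,0), (7,1), (8,5), (9,3)} total cap 59

Min-cut arcs: {(2,1), (6,0), (7,1), (8,5), (9,3)} (total capacity 59)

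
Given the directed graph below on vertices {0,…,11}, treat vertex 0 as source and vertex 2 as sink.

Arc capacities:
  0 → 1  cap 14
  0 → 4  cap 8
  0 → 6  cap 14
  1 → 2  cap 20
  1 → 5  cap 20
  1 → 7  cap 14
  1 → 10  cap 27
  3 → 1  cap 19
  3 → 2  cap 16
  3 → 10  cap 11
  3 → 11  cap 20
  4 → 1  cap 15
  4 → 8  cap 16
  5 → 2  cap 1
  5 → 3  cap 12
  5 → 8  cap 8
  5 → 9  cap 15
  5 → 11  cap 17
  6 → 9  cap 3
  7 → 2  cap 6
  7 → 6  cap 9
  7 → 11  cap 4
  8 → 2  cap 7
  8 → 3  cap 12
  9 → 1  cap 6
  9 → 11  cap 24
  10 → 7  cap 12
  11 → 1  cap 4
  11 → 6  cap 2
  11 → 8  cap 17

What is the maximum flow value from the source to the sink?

Maximum flow value: 25

augment #1: 0→1→2 bottleneck 14, total now 14
augment #2: 0→4→1→2 bottleneck 6, total now 20
augment #3: 0→4→8→2 bottleneck 2, total now 22
augment #4: 0→6→9→1→5→2 bottleneck 1, total now 23
augment #5: 0→6→9→1→7→2 bottleneck 2, total now 25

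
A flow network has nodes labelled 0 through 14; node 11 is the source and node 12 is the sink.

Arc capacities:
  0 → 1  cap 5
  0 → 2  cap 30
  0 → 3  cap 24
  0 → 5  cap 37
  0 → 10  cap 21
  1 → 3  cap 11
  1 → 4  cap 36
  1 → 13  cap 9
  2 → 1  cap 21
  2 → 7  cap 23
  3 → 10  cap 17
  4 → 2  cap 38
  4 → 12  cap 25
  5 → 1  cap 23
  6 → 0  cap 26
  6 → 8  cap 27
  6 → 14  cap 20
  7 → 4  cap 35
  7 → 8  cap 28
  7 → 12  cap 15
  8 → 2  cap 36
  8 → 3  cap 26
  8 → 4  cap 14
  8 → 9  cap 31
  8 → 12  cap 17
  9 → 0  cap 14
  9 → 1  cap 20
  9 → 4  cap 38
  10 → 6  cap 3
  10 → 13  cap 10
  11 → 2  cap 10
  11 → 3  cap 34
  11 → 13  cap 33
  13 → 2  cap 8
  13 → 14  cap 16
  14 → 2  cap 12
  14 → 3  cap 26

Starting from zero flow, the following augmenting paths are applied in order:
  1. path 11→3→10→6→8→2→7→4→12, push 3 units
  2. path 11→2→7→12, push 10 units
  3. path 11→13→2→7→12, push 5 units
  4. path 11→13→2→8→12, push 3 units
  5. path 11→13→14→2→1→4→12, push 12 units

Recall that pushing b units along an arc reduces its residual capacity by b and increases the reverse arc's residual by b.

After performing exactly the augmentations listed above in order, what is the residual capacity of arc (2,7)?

after path 1 (11→3→10→6→8→2→7→4→12, push 3): res(2,7)=20
after path 2 (11→2→7→12, push 10): res(2,7)=10
after path 3 (11→13→2→7→12, push 5): res(2,7)=5
after path 4 (11→13→2→8→12, push 3): res(2,7)=5
after path 5 (11→13→14→2→1→4→12, push 12): res(2,7)=5

Residual capacity of (2,7): 5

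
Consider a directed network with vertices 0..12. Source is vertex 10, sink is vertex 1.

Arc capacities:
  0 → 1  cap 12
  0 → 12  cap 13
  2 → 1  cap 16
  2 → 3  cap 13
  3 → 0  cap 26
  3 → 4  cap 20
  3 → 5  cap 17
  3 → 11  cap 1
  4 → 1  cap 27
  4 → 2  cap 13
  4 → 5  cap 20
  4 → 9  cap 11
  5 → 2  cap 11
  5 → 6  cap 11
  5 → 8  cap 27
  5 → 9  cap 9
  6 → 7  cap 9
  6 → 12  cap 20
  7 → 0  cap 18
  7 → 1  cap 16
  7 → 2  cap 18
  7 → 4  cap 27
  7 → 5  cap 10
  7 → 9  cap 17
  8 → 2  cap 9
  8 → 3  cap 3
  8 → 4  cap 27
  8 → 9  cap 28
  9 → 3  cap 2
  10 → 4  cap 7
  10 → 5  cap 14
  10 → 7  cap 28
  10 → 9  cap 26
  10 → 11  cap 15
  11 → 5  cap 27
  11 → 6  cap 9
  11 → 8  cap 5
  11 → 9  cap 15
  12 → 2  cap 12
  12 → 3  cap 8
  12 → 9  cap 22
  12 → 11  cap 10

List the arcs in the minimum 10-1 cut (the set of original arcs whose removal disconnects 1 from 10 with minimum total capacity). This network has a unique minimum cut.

Min-cut arcs: {(9,3), (10,4), (10,5), (10,7), (10,11)} (total capacity 66)

augment #1: 10→4→1 push 7
augment #2: 10→7→1 push 16
augment #3: 10→5→2→1 push 11
augment #4: 10→7→0→1 push 12
augment #5: 10→5→8→2→1 push 3
augment #6: 10→9→3→4→1 push 2
augment #7: 10→11→8→2→1 push 2
augment #8: 10→11→8→4→1 push 3
augment #9: 10→11→5→8→4→1 push 10
max flow = 66; residual-reachable set from 10 gives S-side
cut edges (S→T): {(9,3), (10,4), (10,5), (10,7), (10,11)} total cap 66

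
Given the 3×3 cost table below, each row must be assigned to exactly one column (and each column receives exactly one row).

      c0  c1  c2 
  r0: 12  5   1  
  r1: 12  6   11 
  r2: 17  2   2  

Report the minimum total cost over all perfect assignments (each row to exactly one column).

optimal assignment: row0→col2 (cost 1), row1→col0 (cost 12), row2→col1 (cost 2)
total = 1 + 12 + 2 = 15

Minimum assignment cost: 15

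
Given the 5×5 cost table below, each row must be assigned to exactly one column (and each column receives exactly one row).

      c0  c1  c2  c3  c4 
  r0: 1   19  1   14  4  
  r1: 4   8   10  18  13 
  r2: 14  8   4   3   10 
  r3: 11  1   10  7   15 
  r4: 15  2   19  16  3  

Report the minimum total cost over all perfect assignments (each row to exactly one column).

Minimum assignment cost: 12

optimal assignment: row0→col2 (cost 1), row1→col0 (cost 4), row2→col3 (cost 3), row3→col1 (cost 1), row4→col4 (cost 3)
total = 1 + 4 + 3 + 1 + 3 = 12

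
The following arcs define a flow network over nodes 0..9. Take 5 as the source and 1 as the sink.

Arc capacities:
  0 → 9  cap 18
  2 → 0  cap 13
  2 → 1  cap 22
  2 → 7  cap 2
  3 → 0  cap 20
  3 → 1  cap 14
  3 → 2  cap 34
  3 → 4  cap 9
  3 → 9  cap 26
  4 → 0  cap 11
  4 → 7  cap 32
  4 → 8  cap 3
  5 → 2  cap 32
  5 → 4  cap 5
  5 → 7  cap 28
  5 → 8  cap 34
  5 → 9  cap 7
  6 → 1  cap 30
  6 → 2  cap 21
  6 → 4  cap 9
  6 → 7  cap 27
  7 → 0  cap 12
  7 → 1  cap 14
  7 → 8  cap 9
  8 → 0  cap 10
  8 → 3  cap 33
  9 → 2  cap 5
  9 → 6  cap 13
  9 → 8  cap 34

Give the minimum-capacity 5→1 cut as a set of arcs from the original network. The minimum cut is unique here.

Min-cut arcs: {(2,1), (3,1), (7,1), (9,6)} (total capacity 63)

augment #1: 5→2→1 push 22
augment #2: 5→7→1 push 14
augment #3: 5→8→3→1 push 14
augment #4: 5→9→6→1 push 7
augment #5: 5→2→0→9→6→1 push 6
max flow = 63; residual-reachable set from 5 gives S-side
cut edges (S→T): {(2,1), (3,1), (7,1), (9,6)} total cap 63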